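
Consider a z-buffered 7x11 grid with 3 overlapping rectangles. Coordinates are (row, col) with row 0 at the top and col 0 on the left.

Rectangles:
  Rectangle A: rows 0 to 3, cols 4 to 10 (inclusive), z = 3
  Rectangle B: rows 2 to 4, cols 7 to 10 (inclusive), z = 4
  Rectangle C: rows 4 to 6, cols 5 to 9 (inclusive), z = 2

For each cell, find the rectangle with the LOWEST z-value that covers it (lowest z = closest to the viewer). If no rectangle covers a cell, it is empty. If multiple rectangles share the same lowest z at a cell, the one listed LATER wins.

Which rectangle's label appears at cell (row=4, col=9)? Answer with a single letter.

Check cell (4,9):
  A: rows 0-3 cols 4-10 -> outside (row miss)
  B: rows 2-4 cols 7-10 z=4 -> covers; best now B (z=4)
  C: rows 4-6 cols 5-9 z=2 -> covers; best now C (z=2)
Winner: C at z=2

Answer: C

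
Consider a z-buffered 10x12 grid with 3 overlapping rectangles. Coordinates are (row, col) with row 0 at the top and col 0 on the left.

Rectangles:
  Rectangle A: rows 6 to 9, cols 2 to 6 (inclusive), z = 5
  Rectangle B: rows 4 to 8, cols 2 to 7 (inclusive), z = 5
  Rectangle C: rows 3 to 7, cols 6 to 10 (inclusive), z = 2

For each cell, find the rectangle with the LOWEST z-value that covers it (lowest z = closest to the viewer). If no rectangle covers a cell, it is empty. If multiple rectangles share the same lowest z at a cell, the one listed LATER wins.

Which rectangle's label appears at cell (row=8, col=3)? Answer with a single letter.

Check cell (8,3):
  A: rows 6-9 cols 2-6 z=5 -> covers; best now A (z=5)
  B: rows 4-8 cols 2-7 z=5 -> covers; best now B (z=5)
  C: rows 3-7 cols 6-10 -> outside (row miss)
Winner: B at z=5

Answer: B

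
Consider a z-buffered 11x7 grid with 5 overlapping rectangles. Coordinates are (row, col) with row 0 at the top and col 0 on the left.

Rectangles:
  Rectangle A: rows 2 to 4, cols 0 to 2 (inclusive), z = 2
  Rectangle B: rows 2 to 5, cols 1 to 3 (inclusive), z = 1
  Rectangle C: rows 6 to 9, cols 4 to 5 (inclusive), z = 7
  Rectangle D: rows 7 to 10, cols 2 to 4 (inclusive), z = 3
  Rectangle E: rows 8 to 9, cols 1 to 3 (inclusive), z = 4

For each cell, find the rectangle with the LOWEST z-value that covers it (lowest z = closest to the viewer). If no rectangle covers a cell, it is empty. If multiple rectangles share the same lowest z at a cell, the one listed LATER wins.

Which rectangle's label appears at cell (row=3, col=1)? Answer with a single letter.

Answer: B

Derivation:
Check cell (3,1):
  A: rows 2-4 cols 0-2 z=2 -> covers; best now A (z=2)
  B: rows 2-5 cols 1-3 z=1 -> covers; best now B (z=1)
  C: rows 6-9 cols 4-5 -> outside (row miss)
  D: rows 7-10 cols 2-4 -> outside (row miss)
  E: rows 8-9 cols 1-3 -> outside (row miss)
Winner: B at z=1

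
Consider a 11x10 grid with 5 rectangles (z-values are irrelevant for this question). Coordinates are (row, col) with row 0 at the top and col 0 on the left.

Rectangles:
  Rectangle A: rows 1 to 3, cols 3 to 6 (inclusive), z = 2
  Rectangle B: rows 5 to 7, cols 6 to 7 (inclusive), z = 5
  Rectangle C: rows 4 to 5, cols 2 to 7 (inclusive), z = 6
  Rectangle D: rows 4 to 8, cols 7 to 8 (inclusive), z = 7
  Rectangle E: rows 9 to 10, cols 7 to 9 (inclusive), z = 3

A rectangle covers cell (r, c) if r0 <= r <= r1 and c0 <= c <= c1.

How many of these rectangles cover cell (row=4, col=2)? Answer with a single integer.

Check cell (4,2):
  A: rows 1-3 cols 3-6 -> outside (row miss)
  B: rows 5-7 cols 6-7 -> outside (row miss)
  C: rows 4-5 cols 2-7 -> covers
  D: rows 4-8 cols 7-8 -> outside (col miss)
  E: rows 9-10 cols 7-9 -> outside (row miss)
Count covering = 1

Answer: 1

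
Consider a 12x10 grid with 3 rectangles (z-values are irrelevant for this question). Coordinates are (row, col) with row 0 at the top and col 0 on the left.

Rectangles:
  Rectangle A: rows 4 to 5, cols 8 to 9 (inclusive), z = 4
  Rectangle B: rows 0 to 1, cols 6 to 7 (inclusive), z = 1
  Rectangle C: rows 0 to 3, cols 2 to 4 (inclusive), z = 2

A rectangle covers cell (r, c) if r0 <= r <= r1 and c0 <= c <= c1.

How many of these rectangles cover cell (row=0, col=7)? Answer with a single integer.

Answer: 1

Derivation:
Check cell (0,7):
  A: rows 4-5 cols 8-9 -> outside (row miss)
  B: rows 0-1 cols 6-7 -> covers
  C: rows 0-3 cols 2-4 -> outside (col miss)
Count covering = 1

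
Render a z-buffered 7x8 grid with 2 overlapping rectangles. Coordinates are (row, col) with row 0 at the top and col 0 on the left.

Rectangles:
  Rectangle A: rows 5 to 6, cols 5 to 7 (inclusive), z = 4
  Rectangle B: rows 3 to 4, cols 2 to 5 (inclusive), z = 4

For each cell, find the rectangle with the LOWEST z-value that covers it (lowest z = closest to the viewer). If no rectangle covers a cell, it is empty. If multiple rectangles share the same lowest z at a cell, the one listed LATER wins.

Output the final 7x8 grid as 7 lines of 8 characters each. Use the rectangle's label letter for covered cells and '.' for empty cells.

........
........
........
..BBBB..
..BBBB..
.....AAA
.....AAA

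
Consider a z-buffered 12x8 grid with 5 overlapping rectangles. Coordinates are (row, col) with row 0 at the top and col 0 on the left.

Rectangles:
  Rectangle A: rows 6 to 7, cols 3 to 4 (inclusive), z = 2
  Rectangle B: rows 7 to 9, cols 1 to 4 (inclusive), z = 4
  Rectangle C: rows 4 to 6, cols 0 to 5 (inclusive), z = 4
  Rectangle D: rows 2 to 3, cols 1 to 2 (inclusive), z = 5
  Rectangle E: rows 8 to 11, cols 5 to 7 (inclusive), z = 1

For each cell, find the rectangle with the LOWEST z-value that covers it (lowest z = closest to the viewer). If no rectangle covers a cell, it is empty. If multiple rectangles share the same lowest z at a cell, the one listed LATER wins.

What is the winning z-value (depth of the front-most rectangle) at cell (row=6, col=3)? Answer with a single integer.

Answer: 2

Derivation:
Check cell (6,3):
  A: rows 6-7 cols 3-4 z=2 -> covers; best now A (z=2)
  B: rows 7-9 cols 1-4 -> outside (row miss)
  C: rows 4-6 cols 0-5 z=4 -> covers; best now A (z=2)
  D: rows 2-3 cols 1-2 -> outside (row miss)
  E: rows 8-11 cols 5-7 -> outside (row miss)
Winner: A at z=2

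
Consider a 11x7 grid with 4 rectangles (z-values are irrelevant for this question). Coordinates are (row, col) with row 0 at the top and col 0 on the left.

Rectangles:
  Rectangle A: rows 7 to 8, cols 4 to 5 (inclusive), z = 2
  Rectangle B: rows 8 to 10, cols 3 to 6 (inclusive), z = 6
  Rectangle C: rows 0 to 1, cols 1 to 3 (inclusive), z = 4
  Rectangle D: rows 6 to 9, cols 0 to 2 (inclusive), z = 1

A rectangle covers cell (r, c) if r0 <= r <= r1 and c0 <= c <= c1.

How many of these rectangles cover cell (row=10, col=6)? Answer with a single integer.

Answer: 1

Derivation:
Check cell (10,6):
  A: rows 7-8 cols 4-5 -> outside (row miss)
  B: rows 8-10 cols 3-6 -> covers
  C: rows 0-1 cols 1-3 -> outside (row miss)
  D: rows 6-9 cols 0-2 -> outside (row miss)
Count covering = 1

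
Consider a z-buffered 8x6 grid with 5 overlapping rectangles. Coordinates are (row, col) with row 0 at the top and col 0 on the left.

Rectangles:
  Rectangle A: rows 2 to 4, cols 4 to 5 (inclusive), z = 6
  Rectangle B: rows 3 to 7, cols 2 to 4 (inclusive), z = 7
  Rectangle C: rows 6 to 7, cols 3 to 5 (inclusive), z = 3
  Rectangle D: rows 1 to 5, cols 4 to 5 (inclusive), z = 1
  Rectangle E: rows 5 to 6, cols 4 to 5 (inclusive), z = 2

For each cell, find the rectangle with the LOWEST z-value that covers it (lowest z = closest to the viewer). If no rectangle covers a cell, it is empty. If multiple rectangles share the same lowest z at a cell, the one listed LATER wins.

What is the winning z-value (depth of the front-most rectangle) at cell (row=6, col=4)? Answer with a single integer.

Check cell (6,4):
  A: rows 2-4 cols 4-5 -> outside (row miss)
  B: rows 3-7 cols 2-4 z=7 -> covers; best now B (z=7)
  C: rows 6-7 cols 3-5 z=3 -> covers; best now C (z=3)
  D: rows 1-5 cols 4-5 -> outside (row miss)
  E: rows 5-6 cols 4-5 z=2 -> covers; best now E (z=2)
Winner: E at z=2

Answer: 2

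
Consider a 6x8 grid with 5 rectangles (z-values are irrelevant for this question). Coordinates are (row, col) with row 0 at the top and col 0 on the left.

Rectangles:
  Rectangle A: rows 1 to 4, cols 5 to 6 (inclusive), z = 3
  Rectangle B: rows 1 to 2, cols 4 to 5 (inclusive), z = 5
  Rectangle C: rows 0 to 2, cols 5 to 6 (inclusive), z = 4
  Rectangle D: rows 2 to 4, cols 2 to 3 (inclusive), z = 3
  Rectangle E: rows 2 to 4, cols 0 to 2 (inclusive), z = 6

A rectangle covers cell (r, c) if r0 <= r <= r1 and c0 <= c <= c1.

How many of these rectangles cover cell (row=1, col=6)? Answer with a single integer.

Check cell (1,6):
  A: rows 1-4 cols 5-6 -> covers
  B: rows 1-2 cols 4-5 -> outside (col miss)
  C: rows 0-2 cols 5-6 -> covers
  D: rows 2-4 cols 2-3 -> outside (row miss)
  E: rows 2-4 cols 0-2 -> outside (row miss)
Count covering = 2

Answer: 2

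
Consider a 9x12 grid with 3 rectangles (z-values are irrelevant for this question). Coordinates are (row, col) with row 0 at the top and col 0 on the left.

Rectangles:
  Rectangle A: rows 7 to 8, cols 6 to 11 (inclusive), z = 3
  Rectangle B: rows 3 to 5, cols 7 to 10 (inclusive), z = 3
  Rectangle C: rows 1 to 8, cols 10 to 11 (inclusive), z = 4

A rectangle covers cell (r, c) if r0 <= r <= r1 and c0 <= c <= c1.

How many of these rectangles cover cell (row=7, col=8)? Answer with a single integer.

Answer: 1

Derivation:
Check cell (7,8):
  A: rows 7-8 cols 6-11 -> covers
  B: rows 3-5 cols 7-10 -> outside (row miss)
  C: rows 1-8 cols 10-11 -> outside (col miss)
Count covering = 1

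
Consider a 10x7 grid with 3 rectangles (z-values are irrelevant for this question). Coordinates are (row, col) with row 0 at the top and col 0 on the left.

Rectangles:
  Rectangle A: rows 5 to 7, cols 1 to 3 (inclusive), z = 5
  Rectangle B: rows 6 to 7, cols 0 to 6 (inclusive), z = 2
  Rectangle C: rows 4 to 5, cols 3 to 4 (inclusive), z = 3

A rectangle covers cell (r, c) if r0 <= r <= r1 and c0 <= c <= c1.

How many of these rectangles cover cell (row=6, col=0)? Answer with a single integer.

Answer: 1

Derivation:
Check cell (6,0):
  A: rows 5-7 cols 1-3 -> outside (col miss)
  B: rows 6-7 cols 0-6 -> covers
  C: rows 4-5 cols 3-4 -> outside (row miss)
Count covering = 1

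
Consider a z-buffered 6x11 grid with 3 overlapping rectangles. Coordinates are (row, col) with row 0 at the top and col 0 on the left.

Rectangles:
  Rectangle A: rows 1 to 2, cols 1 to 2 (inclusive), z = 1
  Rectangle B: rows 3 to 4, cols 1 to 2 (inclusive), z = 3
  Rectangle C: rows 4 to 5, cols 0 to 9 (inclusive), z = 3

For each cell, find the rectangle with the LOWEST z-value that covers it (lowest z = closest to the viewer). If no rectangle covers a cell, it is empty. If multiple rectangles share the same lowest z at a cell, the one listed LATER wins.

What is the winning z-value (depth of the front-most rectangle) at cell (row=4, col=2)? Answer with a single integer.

Answer: 3

Derivation:
Check cell (4,2):
  A: rows 1-2 cols 1-2 -> outside (row miss)
  B: rows 3-4 cols 1-2 z=3 -> covers; best now B (z=3)
  C: rows 4-5 cols 0-9 z=3 -> covers; best now C (z=3)
Winner: C at z=3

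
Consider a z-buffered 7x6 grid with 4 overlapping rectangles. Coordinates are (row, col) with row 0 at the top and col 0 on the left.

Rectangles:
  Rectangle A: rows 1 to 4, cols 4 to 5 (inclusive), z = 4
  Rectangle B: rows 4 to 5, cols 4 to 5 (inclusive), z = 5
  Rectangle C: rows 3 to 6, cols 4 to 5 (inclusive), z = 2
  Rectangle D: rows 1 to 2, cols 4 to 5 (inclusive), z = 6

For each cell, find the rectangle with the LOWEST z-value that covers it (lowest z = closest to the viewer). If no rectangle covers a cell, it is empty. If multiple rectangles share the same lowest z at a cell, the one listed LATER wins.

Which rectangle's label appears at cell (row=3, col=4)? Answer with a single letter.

Answer: C

Derivation:
Check cell (3,4):
  A: rows 1-4 cols 4-5 z=4 -> covers; best now A (z=4)
  B: rows 4-5 cols 4-5 -> outside (row miss)
  C: rows 3-6 cols 4-5 z=2 -> covers; best now C (z=2)
  D: rows 1-2 cols 4-5 -> outside (row miss)
Winner: C at z=2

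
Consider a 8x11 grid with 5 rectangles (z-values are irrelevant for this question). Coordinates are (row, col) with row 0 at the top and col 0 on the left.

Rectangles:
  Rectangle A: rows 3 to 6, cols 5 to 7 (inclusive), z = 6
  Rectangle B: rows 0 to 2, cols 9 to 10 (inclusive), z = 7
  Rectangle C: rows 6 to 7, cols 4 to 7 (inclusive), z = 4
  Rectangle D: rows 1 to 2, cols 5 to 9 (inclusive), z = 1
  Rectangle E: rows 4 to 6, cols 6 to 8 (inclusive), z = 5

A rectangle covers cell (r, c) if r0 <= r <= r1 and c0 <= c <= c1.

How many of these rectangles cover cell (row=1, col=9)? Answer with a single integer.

Check cell (1,9):
  A: rows 3-6 cols 5-7 -> outside (row miss)
  B: rows 0-2 cols 9-10 -> covers
  C: rows 6-7 cols 4-7 -> outside (row miss)
  D: rows 1-2 cols 5-9 -> covers
  E: rows 4-6 cols 6-8 -> outside (row miss)
Count covering = 2

Answer: 2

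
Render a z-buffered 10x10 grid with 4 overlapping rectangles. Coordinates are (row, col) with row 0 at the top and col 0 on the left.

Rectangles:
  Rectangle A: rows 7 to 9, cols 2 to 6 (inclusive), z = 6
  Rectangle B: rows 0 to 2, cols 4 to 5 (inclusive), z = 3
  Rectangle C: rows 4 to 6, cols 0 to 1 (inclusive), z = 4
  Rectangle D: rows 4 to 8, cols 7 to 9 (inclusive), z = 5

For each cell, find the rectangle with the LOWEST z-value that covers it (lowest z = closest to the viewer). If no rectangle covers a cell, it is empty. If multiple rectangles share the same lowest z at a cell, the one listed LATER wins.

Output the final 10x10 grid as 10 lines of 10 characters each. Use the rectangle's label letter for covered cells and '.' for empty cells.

....BB....
....BB....
....BB....
..........
CC.....DDD
CC.....DDD
CC.....DDD
..AAAAADDD
..AAAAADDD
..AAAAA...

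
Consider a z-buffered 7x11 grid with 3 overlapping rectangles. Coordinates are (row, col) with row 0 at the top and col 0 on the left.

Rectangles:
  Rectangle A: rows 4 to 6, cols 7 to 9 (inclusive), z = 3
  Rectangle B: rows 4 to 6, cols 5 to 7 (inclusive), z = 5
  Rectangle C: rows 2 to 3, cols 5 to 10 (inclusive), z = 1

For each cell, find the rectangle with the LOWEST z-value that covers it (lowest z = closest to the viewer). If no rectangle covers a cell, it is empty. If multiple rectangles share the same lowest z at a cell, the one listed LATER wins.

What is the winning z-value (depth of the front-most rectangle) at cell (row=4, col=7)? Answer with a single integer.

Answer: 3

Derivation:
Check cell (4,7):
  A: rows 4-6 cols 7-9 z=3 -> covers; best now A (z=3)
  B: rows 4-6 cols 5-7 z=5 -> covers; best now A (z=3)
  C: rows 2-3 cols 5-10 -> outside (row miss)
Winner: A at z=3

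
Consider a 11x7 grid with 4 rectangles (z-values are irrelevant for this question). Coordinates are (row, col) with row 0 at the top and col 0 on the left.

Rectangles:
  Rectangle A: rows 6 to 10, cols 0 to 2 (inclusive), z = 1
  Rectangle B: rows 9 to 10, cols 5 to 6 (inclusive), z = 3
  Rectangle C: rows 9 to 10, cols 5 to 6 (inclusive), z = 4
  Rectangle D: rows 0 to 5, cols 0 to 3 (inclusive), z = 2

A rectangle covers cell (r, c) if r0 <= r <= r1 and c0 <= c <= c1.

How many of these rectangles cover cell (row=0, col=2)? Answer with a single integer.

Check cell (0,2):
  A: rows 6-10 cols 0-2 -> outside (row miss)
  B: rows 9-10 cols 5-6 -> outside (row miss)
  C: rows 9-10 cols 5-6 -> outside (row miss)
  D: rows 0-5 cols 0-3 -> covers
Count covering = 1

Answer: 1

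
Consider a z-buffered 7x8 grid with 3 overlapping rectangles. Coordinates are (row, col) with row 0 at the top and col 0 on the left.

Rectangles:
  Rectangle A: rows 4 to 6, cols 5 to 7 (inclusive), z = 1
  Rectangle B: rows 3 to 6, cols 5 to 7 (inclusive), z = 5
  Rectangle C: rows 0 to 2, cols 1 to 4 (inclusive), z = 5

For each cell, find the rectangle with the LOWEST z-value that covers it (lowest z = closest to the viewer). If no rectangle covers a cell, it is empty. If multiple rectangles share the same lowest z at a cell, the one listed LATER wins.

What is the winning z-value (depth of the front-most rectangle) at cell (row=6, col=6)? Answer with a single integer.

Check cell (6,6):
  A: rows 4-6 cols 5-7 z=1 -> covers; best now A (z=1)
  B: rows 3-6 cols 5-7 z=5 -> covers; best now A (z=1)
  C: rows 0-2 cols 1-4 -> outside (row miss)
Winner: A at z=1

Answer: 1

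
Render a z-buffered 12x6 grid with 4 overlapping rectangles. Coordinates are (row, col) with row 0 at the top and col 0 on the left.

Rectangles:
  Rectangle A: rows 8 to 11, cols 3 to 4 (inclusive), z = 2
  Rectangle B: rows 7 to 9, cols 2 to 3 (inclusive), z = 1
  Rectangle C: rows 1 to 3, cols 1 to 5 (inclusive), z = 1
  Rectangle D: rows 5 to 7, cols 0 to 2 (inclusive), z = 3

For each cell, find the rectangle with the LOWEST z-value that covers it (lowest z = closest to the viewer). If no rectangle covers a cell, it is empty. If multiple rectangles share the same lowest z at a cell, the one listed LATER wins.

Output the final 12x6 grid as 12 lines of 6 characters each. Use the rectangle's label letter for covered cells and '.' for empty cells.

......
.CCCCC
.CCCCC
.CCCCC
......
DDD...
DDD...
DDBB..
..BBA.
..BBA.
...AA.
...AA.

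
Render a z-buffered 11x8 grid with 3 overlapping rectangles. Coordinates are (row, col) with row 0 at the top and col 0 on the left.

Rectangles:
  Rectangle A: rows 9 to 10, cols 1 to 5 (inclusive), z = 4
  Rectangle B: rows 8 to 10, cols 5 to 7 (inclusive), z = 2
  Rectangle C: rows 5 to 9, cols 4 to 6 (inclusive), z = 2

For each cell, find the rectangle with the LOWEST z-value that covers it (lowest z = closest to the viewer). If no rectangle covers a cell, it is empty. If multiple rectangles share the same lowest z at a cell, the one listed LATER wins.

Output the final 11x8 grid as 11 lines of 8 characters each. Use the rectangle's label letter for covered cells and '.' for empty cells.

........
........
........
........
........
....CCC.
....CCC.
....CCC.
....CCCB
.AAACCCB
.AAAABBB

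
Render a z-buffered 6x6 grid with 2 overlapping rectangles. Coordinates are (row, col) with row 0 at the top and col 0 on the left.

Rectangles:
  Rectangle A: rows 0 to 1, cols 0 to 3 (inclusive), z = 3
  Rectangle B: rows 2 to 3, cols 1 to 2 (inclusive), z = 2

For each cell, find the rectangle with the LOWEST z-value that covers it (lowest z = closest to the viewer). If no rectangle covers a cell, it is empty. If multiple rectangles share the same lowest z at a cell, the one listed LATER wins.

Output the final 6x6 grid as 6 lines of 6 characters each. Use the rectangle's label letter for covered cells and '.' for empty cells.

AAAA..
AAAA..
.BB...
.BB...
......
......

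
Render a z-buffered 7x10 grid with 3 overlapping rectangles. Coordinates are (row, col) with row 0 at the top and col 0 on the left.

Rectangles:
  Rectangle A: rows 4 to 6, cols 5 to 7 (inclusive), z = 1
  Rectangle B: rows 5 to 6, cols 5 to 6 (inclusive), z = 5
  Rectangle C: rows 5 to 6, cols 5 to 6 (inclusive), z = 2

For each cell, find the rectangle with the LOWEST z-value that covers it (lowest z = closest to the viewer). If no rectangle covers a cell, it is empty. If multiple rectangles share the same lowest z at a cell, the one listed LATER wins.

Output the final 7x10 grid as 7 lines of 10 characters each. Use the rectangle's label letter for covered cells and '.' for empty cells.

..........
..........
..........
..........
.....AAA..
.....AAA..
.....AAA..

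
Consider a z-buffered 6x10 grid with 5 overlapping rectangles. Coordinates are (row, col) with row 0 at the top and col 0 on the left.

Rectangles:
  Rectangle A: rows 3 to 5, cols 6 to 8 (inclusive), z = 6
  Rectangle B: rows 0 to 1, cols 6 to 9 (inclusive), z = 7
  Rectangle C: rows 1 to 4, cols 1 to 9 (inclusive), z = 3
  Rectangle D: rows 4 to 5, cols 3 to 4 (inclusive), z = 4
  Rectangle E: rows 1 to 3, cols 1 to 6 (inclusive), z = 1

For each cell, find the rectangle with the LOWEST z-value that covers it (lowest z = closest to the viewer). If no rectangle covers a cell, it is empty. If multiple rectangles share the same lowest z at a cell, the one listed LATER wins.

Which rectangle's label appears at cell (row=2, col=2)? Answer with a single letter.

Answer: E

Derivation:
Check cell (2,2):
  A: rows 3-5 cols 6-8 -> outside (row miss)
  B: rows 0-1 cols 6-9 -> outside (row miss)
  C: rows 1-4 cols 1-9 z=3 -> covers; best now C (z=3)
  D: rows 4-5 cols 3-4 -> outside (row miss)
  E: rows 1-3 cols 1-6 z=1 -> covers; best now E (z=1)
Winner: E at z=1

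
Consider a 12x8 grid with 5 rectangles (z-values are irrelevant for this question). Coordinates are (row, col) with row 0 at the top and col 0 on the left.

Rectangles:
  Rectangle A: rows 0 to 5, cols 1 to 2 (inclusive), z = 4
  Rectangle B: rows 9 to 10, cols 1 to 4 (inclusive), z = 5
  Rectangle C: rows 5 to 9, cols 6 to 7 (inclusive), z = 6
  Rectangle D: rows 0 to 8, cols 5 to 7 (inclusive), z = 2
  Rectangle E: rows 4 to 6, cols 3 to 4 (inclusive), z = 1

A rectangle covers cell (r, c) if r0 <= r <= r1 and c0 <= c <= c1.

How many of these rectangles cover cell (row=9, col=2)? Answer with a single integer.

Check cell (9,2):
  A: rows 0-5 cols 1-2 -> outside (row miss)
  B: rows 9-10 cols 1-4 -> covers
  C: rows 5-9 cols 6-7 -> outside (col miss)
  D: rows 0-8 cols 5-7 -> outside (row miss)
  E: rows 4-6 cols 3-4 -> outside (row miss)
Count covering = 1

Answer: 1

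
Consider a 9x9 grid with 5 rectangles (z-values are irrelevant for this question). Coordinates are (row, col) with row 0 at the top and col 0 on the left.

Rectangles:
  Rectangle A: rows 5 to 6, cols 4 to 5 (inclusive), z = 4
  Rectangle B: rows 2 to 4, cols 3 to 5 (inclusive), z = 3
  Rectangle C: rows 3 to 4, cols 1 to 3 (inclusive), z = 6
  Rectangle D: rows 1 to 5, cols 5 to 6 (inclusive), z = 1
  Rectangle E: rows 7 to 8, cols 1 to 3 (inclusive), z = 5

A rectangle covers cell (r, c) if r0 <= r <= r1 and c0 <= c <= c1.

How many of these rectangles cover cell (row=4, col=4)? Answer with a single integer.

Check cell (4,4):
  A: rows 5-6 cols 4-5 -> outside (row miss)
  B: rows 2-4 cols 3-5 -> covers
  C: rows 3-4 cols 1-3 -> outside (col miss)
  D: rows 1-5 cols 5-6 -> outside (col miss)
  E: rows 7-8 cols 1-3 -> outside (row miss)
Count covering = 1

Answer: 1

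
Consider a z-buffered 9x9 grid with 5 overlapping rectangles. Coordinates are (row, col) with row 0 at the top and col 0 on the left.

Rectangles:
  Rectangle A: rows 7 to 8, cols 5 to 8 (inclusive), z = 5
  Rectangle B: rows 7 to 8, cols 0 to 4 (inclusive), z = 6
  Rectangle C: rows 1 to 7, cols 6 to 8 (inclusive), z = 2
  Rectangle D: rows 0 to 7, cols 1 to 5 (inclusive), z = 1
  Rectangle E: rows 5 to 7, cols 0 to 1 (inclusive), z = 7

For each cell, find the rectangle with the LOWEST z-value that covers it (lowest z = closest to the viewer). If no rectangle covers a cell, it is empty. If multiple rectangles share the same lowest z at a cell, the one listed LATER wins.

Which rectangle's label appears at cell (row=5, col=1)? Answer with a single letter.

Answer: D

Derivation:
Check cell (5,1):
  A: rows 7-8 cols 5-8 -> outside (row miss)
  B: rows 7-8 cols 0-4 -> outside (row miss)
  C: rows 1-7 cols 6-8 -> outside (col miss)
  D: rows 0-7 cols 1-5 z=1 -> covers; best now D (z=1)
  E: rows 5-7 cols 0-1 z=7 -> covers; best now D (z=1)
Winner: D at z=1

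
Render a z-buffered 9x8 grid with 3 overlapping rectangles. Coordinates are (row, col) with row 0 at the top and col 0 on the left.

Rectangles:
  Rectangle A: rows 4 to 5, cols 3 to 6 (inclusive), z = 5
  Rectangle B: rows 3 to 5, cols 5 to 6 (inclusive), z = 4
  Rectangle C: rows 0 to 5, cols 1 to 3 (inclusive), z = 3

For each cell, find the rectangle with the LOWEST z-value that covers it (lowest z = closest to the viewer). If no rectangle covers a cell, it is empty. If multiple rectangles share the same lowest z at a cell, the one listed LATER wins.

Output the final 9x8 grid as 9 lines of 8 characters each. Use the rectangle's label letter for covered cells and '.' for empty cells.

.CCC....
.CCC....
.CCC....
.CCC.BB.
.CCCABB.
.CCCABB.
........
........
........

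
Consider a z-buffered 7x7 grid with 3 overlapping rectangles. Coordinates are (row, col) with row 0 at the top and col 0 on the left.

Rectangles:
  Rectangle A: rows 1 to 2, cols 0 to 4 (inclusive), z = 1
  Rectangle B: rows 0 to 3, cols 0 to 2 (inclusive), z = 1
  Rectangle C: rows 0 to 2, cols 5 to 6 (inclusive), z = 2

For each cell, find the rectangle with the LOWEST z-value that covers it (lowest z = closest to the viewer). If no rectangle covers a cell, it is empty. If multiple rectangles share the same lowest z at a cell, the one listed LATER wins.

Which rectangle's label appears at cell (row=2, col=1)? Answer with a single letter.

Answer: B

Derivation:
Check cell (2,1):
  A: rows 1-2 cols 0-4 z=1 -> covers; best now A (z=1)
  B: rows 0-3 cols 0-2 z=1 -> covers; best now B (z=1)
  C: rows 0-2 cols 5-6 -> outside (col miss)
Winner: B at z=1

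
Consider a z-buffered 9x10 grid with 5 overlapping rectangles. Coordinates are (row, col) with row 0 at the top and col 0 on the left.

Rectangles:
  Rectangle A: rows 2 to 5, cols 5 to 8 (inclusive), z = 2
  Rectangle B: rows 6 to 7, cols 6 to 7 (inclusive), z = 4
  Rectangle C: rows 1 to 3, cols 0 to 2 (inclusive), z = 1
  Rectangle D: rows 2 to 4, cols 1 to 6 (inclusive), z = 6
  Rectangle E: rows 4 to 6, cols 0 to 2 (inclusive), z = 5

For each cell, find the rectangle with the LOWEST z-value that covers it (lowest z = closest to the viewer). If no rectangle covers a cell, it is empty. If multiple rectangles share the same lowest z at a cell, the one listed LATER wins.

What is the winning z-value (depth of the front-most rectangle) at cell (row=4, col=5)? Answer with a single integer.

Check cell (4,5):
  A: rows 2-5 cols 5-8 z=2 -> covers; best now A (z=2)
  B: rows 6-7 cols 6-7 -> outside (row miss)
  C: rows 1-3 cols 0-2 -> outside (row miss)
  D: rows 2-4 cols 1-6 z=6 -> covers; best now A (z=2)
  E: rows 4-6 cols 0-2 -> outside (col miss)
Winner: A at z=2

Answer: 2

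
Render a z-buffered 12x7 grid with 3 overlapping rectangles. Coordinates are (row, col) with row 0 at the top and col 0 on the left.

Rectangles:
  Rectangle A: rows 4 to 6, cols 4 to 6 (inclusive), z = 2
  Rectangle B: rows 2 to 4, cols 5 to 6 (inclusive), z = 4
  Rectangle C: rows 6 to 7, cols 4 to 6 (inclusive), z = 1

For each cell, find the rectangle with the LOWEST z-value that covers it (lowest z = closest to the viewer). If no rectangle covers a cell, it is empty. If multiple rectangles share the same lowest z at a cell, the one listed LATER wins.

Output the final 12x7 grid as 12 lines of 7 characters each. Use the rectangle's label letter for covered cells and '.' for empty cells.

.......
.......
.....BB
.....BB
....AAA
....AAA
....CCC
....CCC
.......
.......
.......
.......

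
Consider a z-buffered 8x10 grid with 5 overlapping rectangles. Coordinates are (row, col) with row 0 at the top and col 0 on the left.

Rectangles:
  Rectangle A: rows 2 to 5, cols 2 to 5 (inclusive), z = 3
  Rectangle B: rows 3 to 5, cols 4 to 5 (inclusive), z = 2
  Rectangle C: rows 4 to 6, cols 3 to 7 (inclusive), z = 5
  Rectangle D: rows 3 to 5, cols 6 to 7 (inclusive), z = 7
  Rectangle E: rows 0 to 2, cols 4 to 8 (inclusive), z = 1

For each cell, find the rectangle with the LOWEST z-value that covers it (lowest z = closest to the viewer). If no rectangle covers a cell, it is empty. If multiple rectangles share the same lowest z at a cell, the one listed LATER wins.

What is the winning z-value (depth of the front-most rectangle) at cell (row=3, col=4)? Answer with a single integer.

Check cell (3,4):
  A: rows 2-5 cols 2-5 z=3 -> covers; best now A (z=3)
  B: rows 3-5 cols 4-5 z=2 -> covers; best now B (z=2)
  C: rows 4-6 cols 3-7 -> outside (row miss)
  D: rows 3-5 cols 6-7 -> outside (col miss)
  E: rows 0-2 cols 4-8 -> outside (row miss)
Winner: B at z=2

Answer: 2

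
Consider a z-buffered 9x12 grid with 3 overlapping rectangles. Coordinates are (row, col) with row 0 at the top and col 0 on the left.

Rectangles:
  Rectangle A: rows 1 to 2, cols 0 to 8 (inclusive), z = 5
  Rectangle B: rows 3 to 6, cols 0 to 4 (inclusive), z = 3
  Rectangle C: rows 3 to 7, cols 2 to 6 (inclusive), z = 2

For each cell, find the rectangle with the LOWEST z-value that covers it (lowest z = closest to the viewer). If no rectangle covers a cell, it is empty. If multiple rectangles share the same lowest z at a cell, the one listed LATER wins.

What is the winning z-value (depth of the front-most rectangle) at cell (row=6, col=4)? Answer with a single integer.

Answer: 2

Derivation:
Check cell (6,4):
  A: rows 1-2 cols 0-8 -> outside (row miss)
  B: rows 3-6 cols 0-4 z=3 -> covers; best now B (z=3)
  C: rows 3-7 cols 2-6 z=2 -> covers; best now C (z=2)
Winner: C at z=2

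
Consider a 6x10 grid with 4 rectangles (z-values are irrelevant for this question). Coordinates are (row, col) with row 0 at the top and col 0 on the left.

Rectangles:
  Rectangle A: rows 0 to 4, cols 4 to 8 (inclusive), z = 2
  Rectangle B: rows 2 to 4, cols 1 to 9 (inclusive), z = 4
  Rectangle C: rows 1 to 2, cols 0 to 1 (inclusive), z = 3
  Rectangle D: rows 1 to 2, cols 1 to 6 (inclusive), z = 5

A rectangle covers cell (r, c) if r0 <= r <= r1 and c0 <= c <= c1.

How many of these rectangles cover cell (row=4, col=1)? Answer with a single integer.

Answer: 1

Derivation:
Check cell (4,1):
  A: rows 0-4 cols 4-8 -> outside (col miss)
  B: rows 2-4 cols 1-9 -> covers
  C: rows 1-2 cols 0-1 -> outside (row miss)
  D: rows 1-2 cols 1-6 -> outside (row miss)
Count covering = 1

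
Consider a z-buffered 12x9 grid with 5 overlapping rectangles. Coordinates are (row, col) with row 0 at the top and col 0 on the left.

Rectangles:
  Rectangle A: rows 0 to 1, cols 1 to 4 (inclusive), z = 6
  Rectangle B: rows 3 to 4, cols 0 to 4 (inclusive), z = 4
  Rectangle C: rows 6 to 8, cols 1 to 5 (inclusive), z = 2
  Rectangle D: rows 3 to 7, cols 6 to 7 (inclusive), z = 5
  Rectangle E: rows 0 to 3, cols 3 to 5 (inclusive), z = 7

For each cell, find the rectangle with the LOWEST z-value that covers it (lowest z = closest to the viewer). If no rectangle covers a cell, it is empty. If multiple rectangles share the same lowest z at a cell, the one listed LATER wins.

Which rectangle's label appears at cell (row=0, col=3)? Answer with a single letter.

Answer: A

Derivation:
Check cell (0,3):
  A: rows 0-1 cols 1-4 z=6 -> covers; best now A (z=6)
  B: rows 3-4 cols 0-4 -> outside (row miss)
  C: rows 6-8 cols 1-5 -> outside (row miss)
  D: rows 3-7 cols 6-7 -> outside (row miss)
  E: rows 0-3 cols 3-5 z=7 -> covers; best now A (z=6)
Winner: A at z=6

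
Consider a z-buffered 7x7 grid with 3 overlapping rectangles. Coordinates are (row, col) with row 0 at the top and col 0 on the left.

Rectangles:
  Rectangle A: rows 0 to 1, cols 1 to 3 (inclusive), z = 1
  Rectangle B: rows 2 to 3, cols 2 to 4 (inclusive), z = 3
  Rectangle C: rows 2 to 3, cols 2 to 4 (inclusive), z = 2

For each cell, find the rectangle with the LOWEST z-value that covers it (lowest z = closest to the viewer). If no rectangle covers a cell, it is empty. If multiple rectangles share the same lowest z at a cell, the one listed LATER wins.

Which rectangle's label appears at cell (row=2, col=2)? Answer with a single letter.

Answer: C

Derivation:
Check cell (2,2):
  A: rows 0-1 cols 1-3 -> outside (row miss)
  B: rows 2-3 cols 2-4 z=3 -> covers; best now B (z=3)
  C: rows 2-3 cols 2-4 z=2 -> covers; best now C (z=2)
Winner: C at z=2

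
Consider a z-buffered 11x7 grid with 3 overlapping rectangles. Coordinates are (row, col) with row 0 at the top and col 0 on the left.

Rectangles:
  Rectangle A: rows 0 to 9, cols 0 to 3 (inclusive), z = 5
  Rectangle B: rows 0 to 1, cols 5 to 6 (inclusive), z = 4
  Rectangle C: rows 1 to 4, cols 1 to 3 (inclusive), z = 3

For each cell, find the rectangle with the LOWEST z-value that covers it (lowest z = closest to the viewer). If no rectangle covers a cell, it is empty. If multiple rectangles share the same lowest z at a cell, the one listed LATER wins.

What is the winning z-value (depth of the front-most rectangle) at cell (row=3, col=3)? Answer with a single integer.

Answer: 3

Derivation:
Check cell (3,3):
  A: rows 0-9 cols 0-3 z=5 -> covers; best now A (z=5)
  B: rows 0-1 cols 5-6 -> outside (row miss)
  C: rows 1-4 cols 1-3 z=3 -> covers; best now C (z=3)
Winner: C at z=3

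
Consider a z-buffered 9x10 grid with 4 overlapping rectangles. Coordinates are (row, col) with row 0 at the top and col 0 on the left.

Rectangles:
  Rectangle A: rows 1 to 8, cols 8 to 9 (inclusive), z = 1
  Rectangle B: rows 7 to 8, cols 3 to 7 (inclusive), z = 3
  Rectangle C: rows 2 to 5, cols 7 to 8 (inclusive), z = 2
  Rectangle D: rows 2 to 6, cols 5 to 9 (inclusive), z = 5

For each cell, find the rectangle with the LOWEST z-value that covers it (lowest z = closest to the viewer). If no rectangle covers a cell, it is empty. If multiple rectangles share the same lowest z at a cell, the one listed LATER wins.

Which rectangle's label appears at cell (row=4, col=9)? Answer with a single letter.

Answer: A

Derivation:
Check cell (4,9):
  A: rows 1-8 cols 8-9 z=1 -> covers; best now A (z=1)
  B: rows 7-8 cols 3-7 -> outside (row miss)
  C: rows 2-5 cols 7-8 -> outside (col miss)
  D: rows 2-6 cols 5-9 z=5 -> covers; best now A (z=1)
Winner: A at z=1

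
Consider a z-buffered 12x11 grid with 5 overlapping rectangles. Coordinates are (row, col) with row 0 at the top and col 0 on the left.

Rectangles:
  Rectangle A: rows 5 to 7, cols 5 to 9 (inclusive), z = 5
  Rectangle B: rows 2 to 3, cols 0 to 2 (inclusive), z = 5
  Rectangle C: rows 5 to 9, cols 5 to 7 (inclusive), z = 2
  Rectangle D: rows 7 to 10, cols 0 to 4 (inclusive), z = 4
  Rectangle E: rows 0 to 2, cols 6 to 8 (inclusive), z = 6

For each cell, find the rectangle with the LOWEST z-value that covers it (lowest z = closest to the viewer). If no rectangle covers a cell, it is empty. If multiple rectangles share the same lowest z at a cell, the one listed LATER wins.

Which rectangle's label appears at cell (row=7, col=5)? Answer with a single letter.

Check cell (7,5):
  A: rows 5-7 cols 5-9 z=5 -> covers; best now A (z=5)
  B: rows 2-3 cols 0-2 -> outside (row miss)
  C: rows 5-9 cols 5-7 z=2 -> covers; best now C (z=2)
  D: rows 7-10 cols 0-4 -> outside (col miss)
  E: rows 0-2 cols 6-8 -> outside (row miss)
Winner: C at z=2

Answer: C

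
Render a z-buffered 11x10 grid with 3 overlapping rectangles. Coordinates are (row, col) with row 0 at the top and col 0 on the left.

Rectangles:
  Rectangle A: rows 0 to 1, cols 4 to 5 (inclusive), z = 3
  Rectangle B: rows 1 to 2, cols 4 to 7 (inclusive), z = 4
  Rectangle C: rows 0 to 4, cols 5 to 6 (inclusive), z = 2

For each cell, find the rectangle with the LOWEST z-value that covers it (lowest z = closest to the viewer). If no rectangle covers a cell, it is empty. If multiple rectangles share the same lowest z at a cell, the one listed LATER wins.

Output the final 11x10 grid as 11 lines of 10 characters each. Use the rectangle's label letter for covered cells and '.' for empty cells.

....ACC...
....ACCB..
....BCCB..
.....CC...
.....CC...
..........
..........
..........
..........
..........
..........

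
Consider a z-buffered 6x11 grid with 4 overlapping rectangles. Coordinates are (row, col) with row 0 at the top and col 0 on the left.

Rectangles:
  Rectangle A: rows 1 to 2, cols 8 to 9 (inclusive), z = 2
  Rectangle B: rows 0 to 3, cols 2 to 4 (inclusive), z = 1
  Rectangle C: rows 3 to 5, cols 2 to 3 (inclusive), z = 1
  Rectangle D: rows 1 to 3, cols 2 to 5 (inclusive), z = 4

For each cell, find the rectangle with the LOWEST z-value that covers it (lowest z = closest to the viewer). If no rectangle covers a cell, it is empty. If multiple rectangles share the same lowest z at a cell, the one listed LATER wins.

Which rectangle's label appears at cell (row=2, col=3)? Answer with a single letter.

Answer: B

Derivation:
Check cell (2,3):
  A: rows 1-2 cols 8-9 -> outside (col miss)
  B: rows 0-3 cols 2-4 z=1 -> covers; best now B (z=1)
  C: rows 3-5 cols 2-3 -> outside (row miss)
  D: rows 1-3 cols 2-5 z=4 -> covers; best now B (z=1)
Winner: B at z=1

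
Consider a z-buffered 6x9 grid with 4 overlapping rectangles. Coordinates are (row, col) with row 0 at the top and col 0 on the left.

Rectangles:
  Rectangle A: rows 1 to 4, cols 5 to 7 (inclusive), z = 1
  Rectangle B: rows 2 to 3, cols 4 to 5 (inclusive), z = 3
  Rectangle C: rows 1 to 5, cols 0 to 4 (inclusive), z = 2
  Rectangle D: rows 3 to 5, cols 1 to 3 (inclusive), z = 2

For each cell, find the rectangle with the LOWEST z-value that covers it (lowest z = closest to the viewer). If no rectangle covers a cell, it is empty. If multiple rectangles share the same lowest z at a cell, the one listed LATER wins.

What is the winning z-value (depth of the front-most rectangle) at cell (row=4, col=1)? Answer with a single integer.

Check cell (4,1):
  A: rows 1-4 cols 5-7 -> outside (col miss)
  B: rows 2-3 cols 4-5 -> outside (row miss)
  C: rows 1-5 cols 0-4 z=2 -> covers; best now C (z=2)
  D: rows 3-5 cols 1-3 z=2 -> covers; best now D (z=2)
Winner: D at z=2

Answer: 2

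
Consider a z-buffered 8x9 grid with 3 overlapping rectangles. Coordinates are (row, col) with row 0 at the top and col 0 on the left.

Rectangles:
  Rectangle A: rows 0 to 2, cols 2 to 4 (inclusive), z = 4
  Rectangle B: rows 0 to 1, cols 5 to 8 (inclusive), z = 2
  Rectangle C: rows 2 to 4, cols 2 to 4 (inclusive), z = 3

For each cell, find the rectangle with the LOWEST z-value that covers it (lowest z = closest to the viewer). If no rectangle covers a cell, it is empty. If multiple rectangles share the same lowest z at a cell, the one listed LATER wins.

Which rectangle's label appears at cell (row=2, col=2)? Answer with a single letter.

Answer: C

Derivation:
Check cell (2,2):
  A: rows 0-2 cols 2-4 z=4 -> covers; best now A (z=4)
  B: rows 0-1 cols 5-8 -> outside (row miss)
  C: rows 2-4 cols 2-4 z=3 -> covers; best now C (z=3)
Winner: C at z=3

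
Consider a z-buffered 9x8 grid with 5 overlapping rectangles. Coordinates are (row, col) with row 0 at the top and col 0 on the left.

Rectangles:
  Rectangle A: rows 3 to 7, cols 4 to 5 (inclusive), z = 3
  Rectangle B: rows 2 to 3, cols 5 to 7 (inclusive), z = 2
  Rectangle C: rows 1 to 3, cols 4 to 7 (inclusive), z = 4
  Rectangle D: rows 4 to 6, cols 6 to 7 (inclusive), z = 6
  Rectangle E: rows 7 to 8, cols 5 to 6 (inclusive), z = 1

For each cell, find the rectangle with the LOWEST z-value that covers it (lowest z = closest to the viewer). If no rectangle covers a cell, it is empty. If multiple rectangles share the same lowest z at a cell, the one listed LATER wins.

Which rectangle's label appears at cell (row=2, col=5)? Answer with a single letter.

Check cell (2,5):
  A: rows 3-7 cols 4-5 -> outside (row miss)
  B: rows 2-3 cols 5-7 z=2 -> covers; best now B (z=2)
  C: rows 1-3 cols 4-7 z=4 -> covers; best now B (z=2)
  D: rows 4-6 cols 6-7 -> outside (row miss)
  E: rows 7-8 cols 5-6 -> outside (row miss)
Winner: B at z=2

Answer: B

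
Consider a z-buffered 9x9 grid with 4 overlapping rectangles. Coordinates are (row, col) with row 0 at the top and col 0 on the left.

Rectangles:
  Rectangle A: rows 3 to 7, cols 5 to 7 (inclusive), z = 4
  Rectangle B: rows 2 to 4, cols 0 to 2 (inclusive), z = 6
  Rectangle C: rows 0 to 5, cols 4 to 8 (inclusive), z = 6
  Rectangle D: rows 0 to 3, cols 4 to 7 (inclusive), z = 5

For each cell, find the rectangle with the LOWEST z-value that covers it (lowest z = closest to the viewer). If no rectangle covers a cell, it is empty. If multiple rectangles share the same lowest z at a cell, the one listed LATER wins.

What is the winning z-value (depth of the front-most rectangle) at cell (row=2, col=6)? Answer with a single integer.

Answer: 5

Derivation:
Check cell (2,6):
  A: rows 3-7 cols 5-7 -> outside (row miss)
  B: rows 2-4 cols 0-2 -> outside (col miss)
  C: rows 0-5 cols 4-8 z=6 -> covers; best now C (z=6)
  D: rows 0-3 cols 4-7 z=5 -> covers; best now D (z=5)
Winner: D at z=5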